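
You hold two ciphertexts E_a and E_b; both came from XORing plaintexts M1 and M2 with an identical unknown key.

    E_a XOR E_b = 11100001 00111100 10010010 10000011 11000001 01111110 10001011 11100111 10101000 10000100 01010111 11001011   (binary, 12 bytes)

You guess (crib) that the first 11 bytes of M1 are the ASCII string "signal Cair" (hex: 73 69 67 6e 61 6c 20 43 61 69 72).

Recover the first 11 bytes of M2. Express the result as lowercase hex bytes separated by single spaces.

Since E_a ⊕ E_b = M1 ⊕ M2, XORing with the guessed M1 bytes yields the corresponding M2 bytes: M2 = (E_a ⊕ E_b) ⊕ M1.
byte 0: 11100001 XOR 01110011 = 10010010
byte 1: 00111100 XOR 01101001 = 01010101
byte 2: 10010010 XOR 01100111 = 11110101
byte 3: 10000011 XOR 01101110 = 11101101
byte 4: 11000001 XOR 01100001 = 10100000
byte 5: 01111110 XOR 01101100 = 00010010
byte 6: 10001011 XOR 00100000 = 10101011
byte 7: 11100111 XOR 01000011 = 10100100
byte 8: 10101000 XOR 01100001 = 11001001
byte 9: 10000100 XOR 01101001 = 11101101
byte 10: 01010111 XOR 01110010 = 00100101

92 55 f5 ed a0 12 ab a4 c9 ed 25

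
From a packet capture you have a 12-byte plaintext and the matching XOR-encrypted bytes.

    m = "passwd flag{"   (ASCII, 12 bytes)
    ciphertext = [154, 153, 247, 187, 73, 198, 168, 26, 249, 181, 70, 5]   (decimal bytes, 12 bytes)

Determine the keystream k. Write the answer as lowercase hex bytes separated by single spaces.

Since ciphertext = m ⊕ k, XORing both sides with m gives k = m ⊕ ciphertext.
byte 0: 70 ⊕ 9a = ea
byte 1: 61 ⊕ 99 = f8
byte 2: 73 ⊕ f7 = 84
byte 3: 73 ⊕ bb = c8
byte 4: 77 ⊕ 49 = 3e
byte 5: 64 ⊕ c6 = a2
byte 6: 20 ⊕ a8 = 88
byte 7: 66 ⊕ 1a = 7c
byte 8: 6c ⊕ f9 = 95
byte 9: 61 ⊕ b5 = d4
byte 10: 67 ⊕ 46 = 21
byte 11: 7b ⊕ 05 = 7e

ea f8 84 c8 3e a2 88 7c 95 d4 21 7e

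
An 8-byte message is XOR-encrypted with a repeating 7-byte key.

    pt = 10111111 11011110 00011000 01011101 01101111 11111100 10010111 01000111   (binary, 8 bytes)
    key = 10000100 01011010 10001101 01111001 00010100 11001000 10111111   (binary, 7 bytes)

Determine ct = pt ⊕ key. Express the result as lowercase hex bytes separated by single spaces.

The 7-byte key repeats, so the effective keystream is 84 5a 8d 79 14 c8 bf 84.
byte 0: bf XOR 84 = 3b
byte 1: de XOR 5a = 84
byte 2: 18 XOR 8d = 95
byte 3: 5d XOR 79 = 24
byte 4: 6f XOR 14 = 7b
byte 5: fc XOR c8 = 34
byte 6: 97 XOR bf = 28
byte 7: 47 XOR 84 = c3

3b 84 95 24 7b 34 28 c3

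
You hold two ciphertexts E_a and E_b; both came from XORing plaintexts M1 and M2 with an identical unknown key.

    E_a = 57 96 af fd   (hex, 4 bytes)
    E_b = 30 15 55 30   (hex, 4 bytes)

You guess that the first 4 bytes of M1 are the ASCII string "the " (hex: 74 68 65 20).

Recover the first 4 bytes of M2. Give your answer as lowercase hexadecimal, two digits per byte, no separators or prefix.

13eb9fed

First, E_a ⊕ E_b = (M1 ⊕ K) ⊕ (M2 ⊕ K) = M1 ⊕ M2, so the key drops out. Then M2 = (M1 ⊕ M2) ⊕ M1 over the first 4 bytes.
byte 0: (57 ⊕ 30) ⊕ 74 = 67 ⊕ 74 = 13
byte 1: (96 ⊕ 15) ⊕ 68 = 83 ⊕ 68 = eb
byte 2: (af ⊕ 55) ⊕ 65 = fa ⊕ 65 = 9f
byte 3: (fd ⊕ 30) ⊕ 20 = cd ⊕ 20 = ed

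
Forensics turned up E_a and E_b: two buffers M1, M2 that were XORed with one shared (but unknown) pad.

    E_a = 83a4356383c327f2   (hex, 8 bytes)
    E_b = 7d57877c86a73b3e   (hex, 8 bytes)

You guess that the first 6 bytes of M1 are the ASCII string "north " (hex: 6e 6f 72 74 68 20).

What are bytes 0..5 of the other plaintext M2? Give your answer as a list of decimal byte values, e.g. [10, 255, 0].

[144, 156, 192, 107, 109, 68]

First, E_a ⊕ E_b = (M1 ⊕ K) ⊕ (M2 ⊕ K) = M1 ⊕ M2, so the key drops out. Then M2 = (M1 ⊕ M2) ⊕ M1 over the first 6 bytes.
byte 0: (83 xor 7d) xor 6e = fe xor 6e = 90
byte 1: (a4 xor 57) xor 6f = f3 xor 6f = 9c
byte 2: (35 xor 87) xor 72 = b2 xor 72 = c0
byte 3: (63 xor 7c) xor 74 = 1f xor 74 = 6b
byte 4: (83 xor 86) xor 68 = 05 xor 68 = 6d
byte 5: (c3 xor a7) xor 20 = 64 xor 20 = 44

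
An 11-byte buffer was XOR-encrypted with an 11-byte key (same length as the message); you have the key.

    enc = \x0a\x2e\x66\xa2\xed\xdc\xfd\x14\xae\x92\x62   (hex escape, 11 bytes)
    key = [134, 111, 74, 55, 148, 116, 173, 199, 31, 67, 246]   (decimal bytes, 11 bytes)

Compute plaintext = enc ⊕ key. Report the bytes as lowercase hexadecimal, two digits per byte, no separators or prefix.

8c412c9579a850d3b1d194

XOR is its own inverse, so applying the key byte-wise gives the result directly.
0a xor 86 = 8c
2e xor 6f = 41
66 xor 4a = 2c
a2 xor 37 = 95
ed xor 94 = 79
dc xor 74 = a8
fd xor ad = 50
14 xor c7 = d3
ae xor 1f = b1
92 xor 43 = d1
62 xor f6 = 94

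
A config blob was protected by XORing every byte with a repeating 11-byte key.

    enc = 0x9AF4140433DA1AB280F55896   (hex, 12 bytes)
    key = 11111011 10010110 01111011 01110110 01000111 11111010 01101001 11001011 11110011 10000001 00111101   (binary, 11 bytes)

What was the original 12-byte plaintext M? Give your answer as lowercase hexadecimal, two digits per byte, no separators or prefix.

The 11-byte key repeats, so the effective keystream is fb 96 7b 76 47 fa 69 cb f3 81 3d fb.
byte 0: 9a ^ fb = 61
byte 1: f4 ^ 96 = 62
byte 2: 14 ^ 7b = 6f
byte 3: 04 ^ 76 = 72
byte 4: 33 ^ 47 = 74
byte 5: da ^ fa = 20
byte 6: 1a ^ 69 = 73
byte 7: b2 ^ cb = 79
byte 8: 80 ^ f3 = 73
byte 9: f5 ^ 81 = 74
byte 10: 58 ^ 3d = 65
byte 11: 96 ^ fb = 6d

61626f72742073797374656d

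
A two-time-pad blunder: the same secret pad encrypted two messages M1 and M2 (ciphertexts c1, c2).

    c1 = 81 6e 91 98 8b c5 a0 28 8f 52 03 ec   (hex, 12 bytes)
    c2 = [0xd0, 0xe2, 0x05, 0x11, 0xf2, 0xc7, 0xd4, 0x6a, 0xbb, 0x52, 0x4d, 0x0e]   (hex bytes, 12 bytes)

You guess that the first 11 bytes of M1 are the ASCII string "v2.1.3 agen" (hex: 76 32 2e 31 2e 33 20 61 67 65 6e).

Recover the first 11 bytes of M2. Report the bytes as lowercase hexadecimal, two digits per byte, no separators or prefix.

First, c1 ⊕ c2 = (M1 ⊕ K) ⊕ (M2 ⊕ K) = M1 ⊕ M2, so the key drops out. Then M2 = (M1 ⊕ M2) ⊕ M1 over the first 11 bytes.
byte 0: (81 ⊕ d0) ⊕ 76 = 51 ⊕ 76 = 27
byte 1: (6e ⊕ e2) ⊕ 32 = 8c ⊕ 32 = be
byte 2: (91 ⊕ 05) ⊕ 2e = 94 ⊕ 2e = ba
byte 3: (98 ⊕ 11) ⊕ 31 = 89 ⊕ 31 = b8
byte 4: (8b ⊕ f2) ⊕ 2e = 79 ⊕ 2e = 57
byte 5: (c5 ⊕ c7) ⊕ 33 = 02 ⊕ 33 = 31
byte 6: (a0 ⊕ d4) ⊕ 20 = 74 ⊕ 20 = 54
byte 7: (28 ⊕ 6a) ⊕ 61 = 42 ⊕ 61 = 23
byte 8: (8f ⊕ bb) ⊕ 67 = 34 ⊕ 67 = 53
byte 9: (52 ⊕ 52) ⊕ 65 = 00 ⊕ 65 = 65
byte 10: (03 ⊕ 4d) ⊕ 6e = 4e ⊕ 6e = 20

27bebab857315423536520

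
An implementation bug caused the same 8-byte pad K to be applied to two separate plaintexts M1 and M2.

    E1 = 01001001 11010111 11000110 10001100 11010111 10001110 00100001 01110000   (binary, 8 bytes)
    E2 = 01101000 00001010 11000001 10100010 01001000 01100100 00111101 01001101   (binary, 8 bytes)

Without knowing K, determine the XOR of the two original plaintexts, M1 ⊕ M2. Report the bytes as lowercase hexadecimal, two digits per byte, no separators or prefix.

E1 ⊕ E2 = (M1 ⊕ K) ⊕ (M2 ⊕ K) = M1 ⊕ M2 — the shared key cancels under XOR.
01001001 xor 01101000 = 00100001
11010111 xor 00001010 = 11011101
11000110 xor 11000001 = 00000111
10001100 xor 10100010 = 00101110
11010111 xor 01001000 = 10011111
10001110 xor 01100100 = 11101010
00100001 xor 00111101 = 00011100
01110000 xor 01001101 = 00111101

21dd072e9fea1c3d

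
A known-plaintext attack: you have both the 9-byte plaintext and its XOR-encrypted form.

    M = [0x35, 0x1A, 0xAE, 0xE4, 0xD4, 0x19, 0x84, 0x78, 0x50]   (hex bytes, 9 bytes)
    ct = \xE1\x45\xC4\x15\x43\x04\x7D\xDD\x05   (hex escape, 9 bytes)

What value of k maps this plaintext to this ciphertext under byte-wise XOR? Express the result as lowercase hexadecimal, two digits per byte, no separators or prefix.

d45f6af1971df9a555

Since ct = M ⊕ k, XORing both sides with M gives k = M ⊕ ct.
35 xor e1 = d4
1a xor 45 = 5f
ae xor c4 = 6a
e4 xor 15 = f1
d4 xor 43 = 97
19 xor 04 = 1d
84 xor 7d = f9
78 xor dd = a5
50 xor 05 = 55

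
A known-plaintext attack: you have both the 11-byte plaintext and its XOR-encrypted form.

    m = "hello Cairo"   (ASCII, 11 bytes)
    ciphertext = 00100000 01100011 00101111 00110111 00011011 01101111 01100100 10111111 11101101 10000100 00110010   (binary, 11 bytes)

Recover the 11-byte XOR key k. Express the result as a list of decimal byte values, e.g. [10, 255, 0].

Since ciphertext = m ⊕ k, XORing both sides with m gives k = m ⊕ ciphertext.
byte 0: 68 ^ 20 = 48
byte 1: 65 ^ 63 = 06
byte 2: 6c ^ 2f = 43
byte 3: 6c ^ 37 = 5b
byte 4: 6f ^ 1b = 74
byte 5: 20 ^ 6f = 4f
byte 6: 43 ^ 64 = 27
byte 7: 61 ^ bf = de
byte 8: 69 ^ ed = 84
byte 9: 72 ^ 84 = f6
byte 10: 6f ^ 32 = 5d

[72, 6, 67, 91, 116, 79, 39, 222, 132, 246, 93]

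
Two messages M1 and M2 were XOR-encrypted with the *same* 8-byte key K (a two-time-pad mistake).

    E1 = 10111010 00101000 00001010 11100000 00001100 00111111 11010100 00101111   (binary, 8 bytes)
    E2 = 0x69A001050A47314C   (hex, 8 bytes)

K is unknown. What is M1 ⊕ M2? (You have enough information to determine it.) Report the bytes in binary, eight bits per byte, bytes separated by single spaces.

E1 ⊕ E2 = (M1 ⊕ K) ⊕ (M2 ⊕ K) = M1 ⊕ M2 — the shared key cancels under XOR.
186 ^ 105 = 211
 40 ^ 160 = 136
 10 ^   1 =  11
224 ^   5 = 229
 12 ^  10 =   6
 63 ^  71 = 120
212 ^  49 = 229
 47 ^  76 =  99

11010011 10001000 00001011 11100101 00000110 01111000 11100101 01100011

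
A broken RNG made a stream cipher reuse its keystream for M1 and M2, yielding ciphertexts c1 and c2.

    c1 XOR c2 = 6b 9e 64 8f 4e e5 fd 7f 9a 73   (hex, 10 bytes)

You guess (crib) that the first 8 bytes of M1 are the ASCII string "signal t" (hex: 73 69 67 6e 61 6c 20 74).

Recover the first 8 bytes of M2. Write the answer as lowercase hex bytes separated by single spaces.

Since c1 ⊕ c2 = M1 ⊕ M2, XORing with the guessed M1 bytes yields the corresponding M2 bytes: M2 = (c1 ⊕ c2) ⊕ M1.
107 XOR 115 =  24
158 XOR 105 = 247
100 XOR 103 =   3
143 XOR 110 = 225
 78 XOR  97 =  47
229 XOR 108 = 137
253 XOR  32 = 221
127 XOR 116 =  11

18 f7 03 e1 2f 89 dd 0b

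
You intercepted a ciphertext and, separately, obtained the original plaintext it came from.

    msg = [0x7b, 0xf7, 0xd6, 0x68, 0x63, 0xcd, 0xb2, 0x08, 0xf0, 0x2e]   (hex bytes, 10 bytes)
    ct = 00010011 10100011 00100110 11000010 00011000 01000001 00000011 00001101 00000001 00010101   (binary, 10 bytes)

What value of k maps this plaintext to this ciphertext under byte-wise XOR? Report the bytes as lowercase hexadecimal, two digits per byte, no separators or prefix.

Since ct = msg ⊕ k, XORing both sides with msg gives k = msg ⊕ ct.
7b XOR 13 = 68
f7 XOR a3 = 54
d6 XOR 26 = f0
68 XOR c2 = aa
63 XOR 18 = 7b
cd XOR 41 = 8c
b2 XOR 03 = b1
08 XOR 0d = 05
f0 XOR 01 = f1
2e XOR 15 = 3b

6854f0aa7b8cb105f13b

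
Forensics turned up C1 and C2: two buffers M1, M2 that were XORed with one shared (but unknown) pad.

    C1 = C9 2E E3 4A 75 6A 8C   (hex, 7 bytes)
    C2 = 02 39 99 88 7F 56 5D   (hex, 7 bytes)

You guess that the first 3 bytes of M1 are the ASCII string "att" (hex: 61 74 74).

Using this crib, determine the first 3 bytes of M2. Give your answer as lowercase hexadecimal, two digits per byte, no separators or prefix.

aa630e

First, C1 ⊕ C2 = (M1 ⊕ K) ⊕ (M2 ⊕ K) = M1 ⊕ M2, so the key drops out. Then M2 = (M1 ⊕ M2) ⊕ M1 over the first 3 bytes.
byte 0: (c9 XOR 02) XOR 61 = cb XOR 61 = aa
byte 1: (2e XOR 39) XOR 74 = 17 XOR 74 = 63
byte 2: (e3 XOR 99) XOR 74 = 7a XOR 74 = 0e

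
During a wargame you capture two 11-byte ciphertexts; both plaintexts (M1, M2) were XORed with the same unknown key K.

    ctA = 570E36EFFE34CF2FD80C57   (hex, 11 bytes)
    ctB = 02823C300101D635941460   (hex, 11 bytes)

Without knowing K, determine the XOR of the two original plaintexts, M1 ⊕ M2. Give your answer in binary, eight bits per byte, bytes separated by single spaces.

ctA ⊕ ctB = (M1 ⊕ K) ⊕ (M2 ⊕ K) = M1 ⊕ M2 — the shared key cancels under XOR.
57 ⊕ 02 = 55
0e ⊕ 82 = 8c
36 ⊕ 3c = 0a
ef ⊕ 30 = df
fe ⊕ 01 = ff
34 ⊕ 01 = 35
cf ⊕ d6 = 19
2f ⊕ 35 = 1a
d8 ⊕ 94 = 4c
0c ⊕ 14 = 18
57 ⊕ 60 = 37

01010101 10001100 00001010 11011111 11111111 00110101 00011001 00011010 01001100 00011000 00110111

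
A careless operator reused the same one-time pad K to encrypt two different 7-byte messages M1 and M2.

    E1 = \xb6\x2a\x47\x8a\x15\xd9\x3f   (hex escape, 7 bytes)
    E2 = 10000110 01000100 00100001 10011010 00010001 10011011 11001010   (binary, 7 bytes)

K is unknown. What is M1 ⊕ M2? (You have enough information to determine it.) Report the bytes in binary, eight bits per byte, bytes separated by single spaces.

E1 ⊕ E2 = (M1 ⊕ K) ⊕ (M2 ⊕ K) = M1 ⊕ M2 — the shared key cancels under XOR.
10110110 XOR 10000110 = 00110000
00101010 XOR 01000100 = 01101110
01000111 XOR 00100001 = 01100110
10001010 XOR 10011010 = 00010000
00010101 XOR 00010001 = 00000100
11011001 XOR 10011011 = 01000010
00111111 XOR 11001010 = 11110101

00110000 01101110 01100110 00010000 00000100 01000010 11110101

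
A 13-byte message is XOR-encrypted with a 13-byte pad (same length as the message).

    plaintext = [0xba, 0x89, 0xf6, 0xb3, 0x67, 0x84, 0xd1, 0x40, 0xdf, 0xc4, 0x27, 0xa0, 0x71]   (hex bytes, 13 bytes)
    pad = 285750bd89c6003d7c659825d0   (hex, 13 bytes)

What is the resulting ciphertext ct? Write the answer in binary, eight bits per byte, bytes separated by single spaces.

10010010 11011110 10100110 00001110 11101110 01000010 11010001 01111101 10100011 10100001 10111111 10000101 10100001

XOR is its own inverse, so applying the key byte-wise gives the result directly.
byte 0: ba xor 28 = 92
byte 1: 89 xor 57 = de
byte 2: f6 xor 50 = a6
byte 3: b3 xor bd = 0e
byte 4: 67 xor 89 = ee
byte 5: 84 xor c6 = 42
byte 6: d1 xor 00 = d1
byte 7: 40 xor 3d = 7d
byte 8: df xor 7c = a3
byte 9: c4 xor 65 = a1
byte 10: 27 xor 98 = bf
byte 11: a0 xor 25 = 85
byte 12: 71 xor d0 = a1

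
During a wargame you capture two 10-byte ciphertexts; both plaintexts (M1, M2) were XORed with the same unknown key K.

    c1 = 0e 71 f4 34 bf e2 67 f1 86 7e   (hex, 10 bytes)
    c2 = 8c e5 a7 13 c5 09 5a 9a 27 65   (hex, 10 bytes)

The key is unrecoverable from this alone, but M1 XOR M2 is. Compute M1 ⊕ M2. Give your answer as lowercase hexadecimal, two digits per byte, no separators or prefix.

c1 ⊕ c2 = (M1 ⊕ K) ⊕ (M2 ⊕ K) = M1 ⊕ M2 — the shared key cancels under XOR.
0e ⊕ 8c = 82
71 ⊕ e5 = 94
f4 ⊕ a7 = 53
34 ⊕ 13 = 27
bf ⊕ c5 = 7a
e2 ⊕ 09 = eb
67 ⊕ 5a = 3d
f1 ⊕ 9a = 6b
86 ⊕ 27 = a1
7e ⊕ 65 = 1b

829453277aeb3d6ba11b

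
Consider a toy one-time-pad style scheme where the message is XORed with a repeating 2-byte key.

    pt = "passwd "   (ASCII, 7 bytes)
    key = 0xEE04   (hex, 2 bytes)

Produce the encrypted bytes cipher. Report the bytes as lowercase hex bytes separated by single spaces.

The 2-byte key repeats, so the effective keystream is ee 04 ee 04 ee 04 ee.
byte 0: 112 ^ 238 = 158
byte 1:  97 ^   4 = 101
byte 2: 115 ^ 238 = 157
byte 3: 115 ^   4 = 119
byte 4: 119 ^ 238 = 153
byte 5: 100 ^   4 =  96
byte 6:  32 ^ 238 = 206

9e 65 9d 77 99 60 ce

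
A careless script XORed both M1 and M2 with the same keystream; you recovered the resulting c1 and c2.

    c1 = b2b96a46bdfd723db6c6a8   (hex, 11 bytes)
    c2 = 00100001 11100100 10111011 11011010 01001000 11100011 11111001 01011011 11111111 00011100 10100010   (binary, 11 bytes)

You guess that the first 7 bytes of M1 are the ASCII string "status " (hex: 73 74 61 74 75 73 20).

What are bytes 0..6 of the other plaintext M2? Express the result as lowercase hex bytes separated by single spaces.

e0 29 b0 e8 80 6d ab

First, c1 ⊕ c2 = (M1 ⊕ K) ⊕ (M2 ⊕ K) = M1 ⊕ M2, so the key drops out. Then M2 = (M1 ⊕ M2) ⊕ M1 over the first 7 bytes.
byte 0: (b2 ^ 21) ^ 73 = 93 ^ 73 = e0
byte 1: (b9 ^ e4) ^ 74 = 5d ^ 74 = 29
byte 2: (6a ^ bb) ^ 61 = d1 ^ 61 = b0
byte 3: (46 ^ da) ^ 74 = 9c ^ 74 = e8
byte 4: (bd ^ 48) ^ 75 = f5 ^ 75 = 80
byte 5: (fd ^ e3) ^ 73 = 1e ^ 73 = 6d
byte 6: (72 ^ f9) ^ 20 = 8b ^ 20 = ab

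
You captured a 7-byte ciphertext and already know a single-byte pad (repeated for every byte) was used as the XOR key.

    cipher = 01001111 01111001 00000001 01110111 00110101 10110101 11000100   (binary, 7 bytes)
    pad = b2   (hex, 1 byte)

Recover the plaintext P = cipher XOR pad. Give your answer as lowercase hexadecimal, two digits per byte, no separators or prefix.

fdcbb3c5870776

The 1-byte key repeats, so the effective keystream is b2 b2 b2 b2 b2 b2 b2.
byte 0: 4f ^ b2 = fd
byte 1: 79 ^ b2 = cb
byte 2: 01 ^ b2 = b3
byte 3: 77 ^ b2 = c5
byte 4: 35 ^ b2 = 87
byte 5: b5 ^ b2 = 07
byte 6: c4 ^ b2 = 76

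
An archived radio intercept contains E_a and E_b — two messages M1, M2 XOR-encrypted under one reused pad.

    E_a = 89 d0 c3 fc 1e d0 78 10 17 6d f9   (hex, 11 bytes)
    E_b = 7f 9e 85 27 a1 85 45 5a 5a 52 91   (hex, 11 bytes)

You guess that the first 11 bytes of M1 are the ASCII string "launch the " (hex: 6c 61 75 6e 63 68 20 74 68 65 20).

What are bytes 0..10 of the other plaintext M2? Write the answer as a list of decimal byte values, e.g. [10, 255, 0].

First, E_a ⊕ E_b = (M1 ⊕ K) ⊕ (M2 ⊕ K) = M1 ⊕ M2, so the key drops out. Then M2 = (M1 ⊕ M2) ⊕ M1 over the first 11 bytes.
byte 0: (89 xor 7f) xor 6c = f6 xor 6c = 9a
byte 1: (d0 xor 9e) xor 61 = 4e xor 61 = 2f
byte 2: (c3 xor 85) xor 75 = 46 xor 75 = 33
byte 3: (fc xor 27) xor 6e = db xor 6e = b5
byte 4: (1e xor a1) xor 63 = bf xor 63 = dc
byte 5: (d0 xor 85) xor 68 = 55 xor 68 = 3d
byte 6: (78 xor 45) xor 20 = 3d xor 20 = 1d
byte 7: (10 xor 5a) xor 74 = 4a xor 74 = 3e
byte 8: (17 xor 5a) xor 68 = 4d xor 68 = 25
byte 9: (6d xor 52) xor 65 = 3f xor 65 = 5a
byte 10: (f9 xor 91) xor 20 = 68 xor 20 = 48

[154, 47, 51, 181, 220, 61, 29, 62, 37, 90, 72]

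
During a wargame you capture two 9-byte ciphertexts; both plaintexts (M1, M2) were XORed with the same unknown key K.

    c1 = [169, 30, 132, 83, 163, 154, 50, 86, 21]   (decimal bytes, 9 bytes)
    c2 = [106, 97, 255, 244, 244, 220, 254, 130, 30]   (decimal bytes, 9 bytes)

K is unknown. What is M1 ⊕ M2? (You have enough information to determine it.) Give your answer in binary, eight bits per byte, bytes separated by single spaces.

c1 ⊕ c2 = (M1 ⊕ K) ⊕ (M2 ⊕ K) = M1 ⊕ M2 — the shared key cancels under XOR.
byte 0: a9 XOR 6a = c3
byte 1: 1e XOR 61 = 7f
byte 2: 84 XOR ff = 7b
byte 3: 53 XOR f4 = a7
byte 4: a3 XOR f4 = 57
byte 5: 9a XOR dc = 46
byte 6: 32 XOR fe = cc
byte 7: 56 XOR 82 = d4
byte 8: 15 XOR 1e = 0b

11000011 01111111 01111011 10100111 01010111 01000110 11001100 11010100 00001011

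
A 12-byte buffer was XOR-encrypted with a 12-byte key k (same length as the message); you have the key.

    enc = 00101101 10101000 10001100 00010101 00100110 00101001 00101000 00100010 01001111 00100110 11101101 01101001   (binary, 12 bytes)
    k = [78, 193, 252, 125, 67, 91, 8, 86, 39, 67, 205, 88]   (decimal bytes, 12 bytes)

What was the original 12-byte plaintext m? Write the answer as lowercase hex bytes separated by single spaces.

XOR is its own inverse, so applying the key byte-wise gives the result directly.
2d XOR 4e = 63
a8 XOR c1 = 69
8c XOR fc = 70
15 XOR 7d = 68
26 XOR 43 = 65
29 XOR 5b = 72
28 XOR 08 = 20
22 XOR 56 = 74
4f XOR 27 = 68
26 XOR 43 = 65
ed XOR cd = 20
69 XOR 58 = 31

63 69 70 68 65 72 20 74 68 65 20 31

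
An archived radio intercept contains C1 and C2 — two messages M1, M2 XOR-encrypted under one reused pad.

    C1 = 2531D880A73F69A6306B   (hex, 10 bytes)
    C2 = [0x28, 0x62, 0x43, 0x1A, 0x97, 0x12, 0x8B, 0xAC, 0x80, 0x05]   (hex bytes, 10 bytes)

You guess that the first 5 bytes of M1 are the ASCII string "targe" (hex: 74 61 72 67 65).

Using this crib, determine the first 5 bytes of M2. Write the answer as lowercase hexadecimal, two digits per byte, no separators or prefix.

7932e9fd55

First, C1 ⊕ C2 = (M1 ⊕ K) ⊕ (M2 ⊕ K) = M1 ⊕ M2, so the key drops out. Then M2 = (M1 ⊕ M2) ⊕ M1 over the first 5 bytes.
byte 0: (25 XOR 28) XOR 74 = 0d XOR 74 = 79
byte 1: (31 XOR 62) XOR 61 = 53 XOR 61 = 32
byte 2: (d8 XOR 43) XOR 72 = 9b XOR 72 = e9
byte 3: (80 XOR 1a) XOR 67 = 9a XOR 67 = fd
byte 4: (a7 XOR 97) XOR 65 = 30 XOR 65 = 55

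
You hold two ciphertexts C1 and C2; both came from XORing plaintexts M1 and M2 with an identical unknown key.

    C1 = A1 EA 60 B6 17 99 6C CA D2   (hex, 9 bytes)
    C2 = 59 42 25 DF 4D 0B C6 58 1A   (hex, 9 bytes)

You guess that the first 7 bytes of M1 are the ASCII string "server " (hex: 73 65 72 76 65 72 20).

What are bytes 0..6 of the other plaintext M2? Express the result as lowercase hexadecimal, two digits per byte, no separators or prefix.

8bcd371f3fe08a

First, C1 ⊕ C2 = (M1 ⊕ K) ⊕ (M2 ⊕ K) = M1 ⊕ M2, so the key drops out. Then M2 = (M1 ⊕ M2) ⊕ M1 over the first 7 bytes.
byte 0: (a1 xor 59) xor 73 = f8 xor 73 = 8b
byte 1: (ea xor 42) xor 65 = a8 xor 65 = cd
byte 2: (60 xor 25) xor 72 = 45 xor 72 = 37
byte 3: (b6 xor df) xor 76 = 69 xor 76 = 1f
byte 4: (17 xor 4d) xor 65 = 5a xor 65 = 3f
byte 5: (99 xor 0b) xor 72 = 92 xor 72 = e0
byte 6: (6c xor c6) xor 20 = aa xor 20 = 8a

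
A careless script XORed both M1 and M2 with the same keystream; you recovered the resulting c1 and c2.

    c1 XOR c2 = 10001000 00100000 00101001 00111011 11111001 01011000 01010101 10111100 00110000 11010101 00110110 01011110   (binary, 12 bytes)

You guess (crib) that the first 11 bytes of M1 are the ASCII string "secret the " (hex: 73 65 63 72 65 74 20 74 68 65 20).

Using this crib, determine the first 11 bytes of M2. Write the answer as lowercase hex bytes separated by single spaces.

Since c1 ⊕ c2 = M1 ⊕ M2, XORing with the guessed M1 bytes yields the corresponding M2 bytes: M2 = (c1 ⊕ c2) ⊕ M1.
136 xor 115 = 251
 32 xor 101 =  69
 41 xor  99 =  74
 59 xor 114 =  73
249 xor 101 = 156
 88 xor 116 =  44
 85 xor  32 = 117
188 xor 116 = 200
 48 xor 104 =  88
213 xor 101 = 176
 54 xor  32 =  22

fb 45 4a 49 9c 2c 75 c8 58 b0 16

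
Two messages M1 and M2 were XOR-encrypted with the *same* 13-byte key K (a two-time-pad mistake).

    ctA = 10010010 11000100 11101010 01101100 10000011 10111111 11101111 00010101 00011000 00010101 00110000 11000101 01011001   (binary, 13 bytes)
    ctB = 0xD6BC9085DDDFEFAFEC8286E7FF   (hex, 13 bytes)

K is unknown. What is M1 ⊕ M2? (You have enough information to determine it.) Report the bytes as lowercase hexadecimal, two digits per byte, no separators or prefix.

ctA ⊕ ctB = (M1 ⊕ K) ⊕ (M2 ⊕ K) = M1 ⊕ M2 — the shared key cancels under XOR.
92 ⊕ d6 = 44
c4 ⊕ bc = 78
ea ⊕ 90 = 7a
6c ⊕ 85 = e9
83 ⊕ dd = 5e
bf ⊕ df = 60
ef ⊕ ef = 00
15 ⊕ af = ba
18 ⊕ ec = f4
15 ⊕ 82 = 97
30 ⊕ 86 = b6
c5 ⊕ e7 = 22
59 ⊕ ff = a6

44787ae95e6000baf497b622a6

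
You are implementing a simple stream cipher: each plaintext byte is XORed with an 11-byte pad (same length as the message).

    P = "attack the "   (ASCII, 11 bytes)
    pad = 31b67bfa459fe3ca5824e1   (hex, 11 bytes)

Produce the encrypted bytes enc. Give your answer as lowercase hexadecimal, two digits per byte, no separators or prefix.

50c20f9b26f4c3be3041c1

XOR is its own inverse, so applying the key byte-wise gives the result directly.
byte 0: 61 xor 31 = 50
byte 1: 74 xor b6 = c2
byte 2: 74 xor 7b = 0f
byte 3: 61 xor fa = 9b
byte 4: 63 xor 45 = 26
byte 5: 6b xor 9f = f4
byte 6: 20 xor e3 = c3
byte 7: 74 xor ca = be
byte 8: 68 xor 58 = 30
byte 9: 65 xor 24 = 41
byte 10: 20 xor e1 = c1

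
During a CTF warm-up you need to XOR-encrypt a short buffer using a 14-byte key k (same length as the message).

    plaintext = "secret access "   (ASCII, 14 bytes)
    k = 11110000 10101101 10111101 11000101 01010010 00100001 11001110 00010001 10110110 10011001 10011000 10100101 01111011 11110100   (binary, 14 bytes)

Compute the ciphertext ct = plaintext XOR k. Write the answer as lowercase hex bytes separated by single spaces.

115 xor 240 = 131
101 xor 173 = 200
 99 xor 189 = 222
114 xor 197 = 183
101 xor  82 =  55
116 xor  33 =  85
 32 xor 206 = 238
 97 xor  17 = 112
 99 xor 182 = 213
 99 xor 153 = 250
101 xor 152 = 253
115 xor 165 = 214
115 xor 123 =   8
 32 xor 244 = 212

83 c8 de b7 37 55 ee 70 d5 fa fd d6 08 d4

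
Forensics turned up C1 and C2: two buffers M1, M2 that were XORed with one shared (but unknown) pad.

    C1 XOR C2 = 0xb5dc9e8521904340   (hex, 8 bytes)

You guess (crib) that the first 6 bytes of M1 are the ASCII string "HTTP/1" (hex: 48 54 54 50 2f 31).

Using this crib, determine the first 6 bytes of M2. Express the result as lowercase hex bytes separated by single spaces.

fd 88 ca d5 0e a1

Since C1 ⊕ C2 = M1 ⊕ M2, XORing with the guessed M1 bytes yields the corresponding M2 bytes: M2 = (C1 ⊕ C2) ⊕ M1.
byte 0: b5 xor 48 = fd
byte 1: dc xor 54 = 88
byte 2: 9e xor 54 = ca
byte 3: 85 xor 50 = d5
byte 4: 21 xor 2f = 0e
byte 5: 90 xor 31 = a1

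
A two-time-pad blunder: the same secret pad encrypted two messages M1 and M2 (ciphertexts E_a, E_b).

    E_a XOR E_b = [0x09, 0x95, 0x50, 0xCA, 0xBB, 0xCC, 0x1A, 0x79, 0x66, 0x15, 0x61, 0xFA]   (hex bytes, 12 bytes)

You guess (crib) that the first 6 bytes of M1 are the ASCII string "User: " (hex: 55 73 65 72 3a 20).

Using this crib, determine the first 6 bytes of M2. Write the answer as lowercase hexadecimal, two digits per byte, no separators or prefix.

5ce635b881ec

Since E_a ⊕ E_b = M1 ⊕ M2, XORing with the guessed M1 bytes yields the corresponding M2 bytes: M2 = (E_a ⊕ E_b) ⊕ M1.
byte 0: 09 ⊕ 55 = 5c
byte 1: 95 ⊕ 73 = e6
byte 2: 50 ⊕ 65 = 35
byte 3: ca ⊕ 72 = b8
byte 4: bb ⊕ 3a = 81
byte 5: cc ⊕ 20 = ec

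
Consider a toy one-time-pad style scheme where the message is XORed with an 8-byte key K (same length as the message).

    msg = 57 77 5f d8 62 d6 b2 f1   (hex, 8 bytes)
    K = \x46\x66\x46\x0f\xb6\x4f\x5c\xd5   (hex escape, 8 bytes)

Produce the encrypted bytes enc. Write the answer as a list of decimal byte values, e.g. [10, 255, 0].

byte 0: 01010111 ⊕ 01000110 = 00010001
byte 1: 01110111 ⊕ 01100110 = 00010001
byte 2: 01011111 ⊕ 01000110 = 00011001
byte 3: 11011000 ⊕ 00001111 = 11010111
byte 4: 01100010 ⊕ 10110110 = 11010100
byte 5: 11010110 ⊕ 01001111 = 10011001
byte 6: 10110010 ⊕ 01011100 = 11101110
byte 7: 11110001 ⊕ 11010101 = 00100100

[17, 17, 25, 215, 212, 153, 238, 36]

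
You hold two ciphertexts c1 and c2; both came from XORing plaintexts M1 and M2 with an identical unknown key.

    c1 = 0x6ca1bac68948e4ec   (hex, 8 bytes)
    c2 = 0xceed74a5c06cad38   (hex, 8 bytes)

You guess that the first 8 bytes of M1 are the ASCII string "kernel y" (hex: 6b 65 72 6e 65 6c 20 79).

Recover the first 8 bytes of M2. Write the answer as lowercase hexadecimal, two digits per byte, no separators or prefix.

c929bc0d2c4869ad

First, c1 ⊕ c2 = (M1 ⊕ K) ⊕ (M2 ⊕ K) = M1 ⊕ M2, so the key drops out. Then M2 = (M1 ⊕ M2) ⊕ M1 over the first 8 bytes.
byte 0: (6c ^ ce) ^ 6b = a2 ^ 6b = c9
byte 1: (a1 ^ ed) ^ 65 = 4c ^ 65 = 29
byte 2: (ba ^ 74) ^ 72 = ce ^ 72 = bc
byte 3: (c6 ^ a5) ^ 6e = 63 ^ 6e = 0d
byte 4: (89 ^ c0) ^ 65 = 49 ^ 65 = 2c
byte 5: (48 ^ 6c) ^ 6c = 24 ^ 6c = 48
byte 6: (e4 ^ ad) ^ 20 = 49 ^ 20 = 69
byte 7: (ec ^ 38) ^ 79 = d4 ^ 79 = ad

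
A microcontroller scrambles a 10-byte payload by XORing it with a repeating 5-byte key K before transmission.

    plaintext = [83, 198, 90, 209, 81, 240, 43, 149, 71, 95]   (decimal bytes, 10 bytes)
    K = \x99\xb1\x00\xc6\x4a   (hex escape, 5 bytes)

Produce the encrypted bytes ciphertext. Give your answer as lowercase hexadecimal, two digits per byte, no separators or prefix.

The 5-byte key repeats, so the effective keystream is 99 b1 00 c6 4a 99 b1 00 c6 4a.
byte 0:  83 ⊕ 153 = 202
byte 1: 198 ⊕ 177 = 119
byte 2:  90 ⊕   0 =  90
byte 3: 209 ⊕ 198 =  23
byte 4:  81 ⊕  74 =  27
byte 5: 240 ⊕ 153 = 105
byte 6:  43 ⊕ 177 = 154
byte 7: 149 ⊕   0 = 149
byte 8:  71 ⊕ 198 = 129
byte 9:  95 ⊕  74 =  21

ca775a171b699a958115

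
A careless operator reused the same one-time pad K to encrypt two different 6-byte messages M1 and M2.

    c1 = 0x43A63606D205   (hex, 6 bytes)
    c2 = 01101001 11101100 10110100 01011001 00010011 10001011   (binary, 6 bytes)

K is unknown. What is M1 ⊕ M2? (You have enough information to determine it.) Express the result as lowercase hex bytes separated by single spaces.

2a 4a 82 5f c1 8e

c1 ⊕ c2 = (M1 ⊕ K) ⊕ (M2 ⊕ K) = M1 ⊕ M2 — the shared key cancels under XOR.
byte 0: 43 XOR 69 = 2a
byte 1: a6 XOR ec = 4a
byte 2: 36 XOR b4 = 82
byte 3: 06 XOR 59 = 5f
byte 4: d2 XOR 13 = c1
byte 5: 05 XOR 8b = 8e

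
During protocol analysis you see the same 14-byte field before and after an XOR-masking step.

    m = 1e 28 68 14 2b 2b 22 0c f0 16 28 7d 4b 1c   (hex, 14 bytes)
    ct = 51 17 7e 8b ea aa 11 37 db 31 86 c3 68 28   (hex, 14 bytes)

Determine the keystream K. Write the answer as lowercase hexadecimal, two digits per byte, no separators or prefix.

4f3f169fc181333b2b27aebe2334

Since ct = m ⊕ K, XORing both sides with m gives K = m ⊕ ct.
1e XOR 51 = 4f
28 XOR 17 = 3f
68 XOR 7e = 16
14 XOR 8b = 9f
2b XOR ea = c1
2b XOR aa = 81
22 XOR 11 = 33
0c XOR 37 = 3b
f0 XOR db = 2b
16 XOR 31 = 27
28 XOR 86 = ae
7d XOR c3 = be
4b XOR 68 = 23
1c XOR 28 = 34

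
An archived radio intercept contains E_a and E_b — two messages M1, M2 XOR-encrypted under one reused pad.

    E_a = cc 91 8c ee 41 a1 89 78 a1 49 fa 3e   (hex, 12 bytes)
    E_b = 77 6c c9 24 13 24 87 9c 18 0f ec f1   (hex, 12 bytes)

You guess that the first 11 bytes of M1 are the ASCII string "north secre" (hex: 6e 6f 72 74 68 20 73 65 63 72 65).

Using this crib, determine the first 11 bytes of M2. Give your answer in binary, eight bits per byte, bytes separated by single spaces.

11010101 10010010 00110111 10111110 00111010 10100101 01111101 10000001 11011010 00110100 01110011

First, E_a ⊕ E_b = (M1 ⊕ K) ⊕ (M2 ⊕ K) = M1 ⊕ M2, so the key drops out. Then M2 = (M1 ⊕ M2) ⊕ M1 over the first 11 bytes.
byte 0: (cc XOR 77) XOR 6e = bb XOR 6e = d5
byte 1: (91 XOR 6c) XOR 6f = fd XOR 6f = 92
byte 2: (8c XOR c9) XOR 72 = 45 XOR 72 = 37
byte 3: (ee XOR 24) XOR 74 = ca XOR 74 = be
byte 4: (41 XOR 13) XOR 68 = 52 XOR 68 = 3a
byte 5: (a1 XOR 24) XOR 20 = 85 XOR 20 = a5
byte 6: (89 XOR 87) XOR 73 = 0e XOR 73 = 7d
byte 7: (78 XOR 9c) XOR 65 = e4 XOR 65 = 81
byte 8: (a1 XOR 18) XOR 63 = b9 XOR 63 = da
byte 9: (49 XOR 0f) XOR 72 = 46 XOR 72 = 34
byte 10: (fa XOR ec) XOR 65 = 16 XOR 65 = 73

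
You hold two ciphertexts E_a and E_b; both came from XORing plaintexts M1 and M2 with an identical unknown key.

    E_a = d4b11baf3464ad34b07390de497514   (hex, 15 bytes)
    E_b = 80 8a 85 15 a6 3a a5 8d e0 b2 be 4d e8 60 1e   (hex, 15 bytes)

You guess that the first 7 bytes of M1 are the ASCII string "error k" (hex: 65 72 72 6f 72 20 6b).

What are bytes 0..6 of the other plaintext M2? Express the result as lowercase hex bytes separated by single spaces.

First, E_a ⊕ E_b = (M1 ⊕ K) ⊕ (M2 ⊕ K) = M1 ⊕ M2, so the key drops out. Then M2 = (M1 ⊕ M2) ⊕ M1 over the first 7 bytes.
byte 0: (d4 xor 80) xor 65 = 54 xor 65 = 31
byte 1: (b1 xor 8a) xor 72 = 3b xor 72 = 49
byte 2: (1b xor 85) xor 72 = 9e xor 72 = ec
byte 3: (af xor 15) xor 6f = ba xor 6f = d5
byte 4: (34 xor a6) xor 72 = 92 xor 72 = e0
byte 5: (64 xor 3a) xor 20 = 5e xor 20 = 7e
byte 6: (ad xor a5) xor 6b = 08 xor 6b = 63

31 49 ec d5 e0 7e 63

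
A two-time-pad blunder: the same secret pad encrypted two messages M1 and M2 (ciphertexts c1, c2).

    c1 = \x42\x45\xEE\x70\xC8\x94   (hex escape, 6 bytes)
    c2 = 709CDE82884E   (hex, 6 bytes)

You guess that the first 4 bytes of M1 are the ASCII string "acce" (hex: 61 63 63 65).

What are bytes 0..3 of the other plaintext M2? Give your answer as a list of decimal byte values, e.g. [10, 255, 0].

[83, 186, 83, 151]

First, c1 ⊕ c2 = (M1 ⊕ K) ⊕ (M2 ⊕ K) = M1 ⊕ M2, so the key drops out. Then M2 = (M1 ⊕ M2) ⊕ M1 over the first 4 bytes.
byte 0: (42 ^ 70) ^ 61 = 32 ^ 61 = 53
byte 1: (45 ^ 9c) ^ 63 = d9 ^ 63 = ba
byte 2: (ee ^ de) ^ 63 = 30 ^ 63 = 53
byte 3: (70 ^ 82) ^ 65 = f2 ^ 65 = 97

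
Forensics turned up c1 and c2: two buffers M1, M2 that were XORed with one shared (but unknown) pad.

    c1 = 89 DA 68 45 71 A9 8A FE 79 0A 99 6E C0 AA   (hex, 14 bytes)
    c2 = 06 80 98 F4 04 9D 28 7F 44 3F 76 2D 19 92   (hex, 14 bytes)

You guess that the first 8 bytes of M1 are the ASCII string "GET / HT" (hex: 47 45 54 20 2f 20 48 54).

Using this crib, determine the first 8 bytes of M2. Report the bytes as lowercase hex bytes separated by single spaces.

First, c1 ⊕ c2 = (M1 ⊕ K) ⊕ (M2 ⊕ K) = M1 ⊕ M2, so the key drops out. Then M2 = (M1 ⊕ M2) ⊕ M1 over the first 8 bytes.
byte 0: (89 XOR 06) XOR 47 = 8f XOR 47 = c8
byte 1: (da XOR 80) XOR 45 = 5a XOR 45 = 1f
byte 2: (68 XOR 98) XOR 54 = f0 XOR 54 = a4
byte 3: (45 XOR f4) XOR 20 = b1 XOR 20 = 91
byte 4: (71 XOR 04) XOR 2f = 75 XOR 2f = 5a
byte 5: (a9 XOR 9d) XOR 20 = 34 XOR 20 = 14
byte 6: (8a XOR 28) XOR 48 = a2 XOR 48 = ea
byte 7: (fe XOR 7f) XOR 54 = 81 XOR 54 = d5

c8 1f a4 91 5a 14 ea d5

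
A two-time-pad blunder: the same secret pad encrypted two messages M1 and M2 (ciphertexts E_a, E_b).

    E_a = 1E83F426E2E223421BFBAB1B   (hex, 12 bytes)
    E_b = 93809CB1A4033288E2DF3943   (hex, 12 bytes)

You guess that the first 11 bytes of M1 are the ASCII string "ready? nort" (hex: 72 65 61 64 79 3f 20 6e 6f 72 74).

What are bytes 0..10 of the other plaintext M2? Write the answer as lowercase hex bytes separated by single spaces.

ff 66 09 f3 3f de 31 a4 96 56 e6

First, E_a ⊕ E_b = (M1 ⊕ K) ⊕ (M2 ⊕ K) = M1 ⊕ M2, so the key drops out. Then M2 = (M1 ⊕ M2) ⊕ M1 over the first 11 bytes.
byte 0: (1e XOR 93) XOR 72 = 8d XOR 72 = ff
byte 1: (83 XOR 80) XOR 65 = 03 XOR 65 = 66
byte 2: (f4 XOR 9c) XOR 61 = 68 XOR 61 = 09
byte 3: (26 XOR b1) XOR 64 = 97 XOR 64 = f3
byte 4: (e2 XOR a4) XOR 79 = 46 XOR 79 = 3f
byte 5: (e2 XOR 03) XOR 3f = e1 XOR 3f = de
byte 6: (23 XOR 32) XOR 20 = 11 XOR 20 = 31
byte 7: (42 XOR 88) XOR 6e = ca XOR 6e = a4
byte 8: (1b XOR e2) XOR 6f = f9 XOR 6f = 96
byte 9: (fb XOR df) XOR 72 = 24 XOR 72 = 56
byte 10: (ab XOR 39) XOR 74 = 92 XOR 74 = e6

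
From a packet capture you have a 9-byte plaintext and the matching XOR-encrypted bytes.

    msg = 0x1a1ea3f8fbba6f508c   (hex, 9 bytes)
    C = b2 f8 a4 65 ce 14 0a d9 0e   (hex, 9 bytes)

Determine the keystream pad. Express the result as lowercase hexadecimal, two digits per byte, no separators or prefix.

a8e6079d35ae658982

Since C = msg ⊕ pad, XORing both sides with msg gives pad = msg ⊕ C.
1a xor b2 = a8
1e xor f8 = e6
a3 xor a4 = 07
f8 xor 65 = 9d
fb xor ce = 35
ba xor 14 = ae
6f xor 0a = 65
50 xor d9 = 89
8c xor 0e = 82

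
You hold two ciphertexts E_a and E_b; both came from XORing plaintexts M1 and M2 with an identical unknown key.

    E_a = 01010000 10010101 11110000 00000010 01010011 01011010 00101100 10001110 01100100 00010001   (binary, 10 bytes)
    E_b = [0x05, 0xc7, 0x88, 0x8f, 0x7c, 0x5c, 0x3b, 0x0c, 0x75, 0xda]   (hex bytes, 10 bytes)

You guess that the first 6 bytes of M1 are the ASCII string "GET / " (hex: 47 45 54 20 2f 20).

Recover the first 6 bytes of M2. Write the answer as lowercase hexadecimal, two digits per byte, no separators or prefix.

First, E_a ⊕ E_b = (M1 ⊕ K) ⊕ (M2 ⊕ K) = M1 ⊕ M2, so the key drops out. Then M2 = (M1 ⊕ M2) ⊕ M1 over the first 6 bytes.
byte 0: (50 ⊕ 05) ⊕ 47 = 55 ⊕ 47 = 12
byte 1: (95 ⊕ c7) ⊕ 45 = 52 ⊕ 45 = 17
byte 2: (f0 ⊕ 88) ⊕ 54 = 78 ⊕ 54 = 2c
byte 3: (02 ⊕ 8f) ⊕ 20 = 8d ⊕ 20 = ad
byte 4: (53 ⊕ 7c) ⊕ 2f = 2f ⊕ 2f = 00
byte 5: (5a ⊕ 5c) ⊕ 20 = 06 ⊕ 20 = 26

12172cad0026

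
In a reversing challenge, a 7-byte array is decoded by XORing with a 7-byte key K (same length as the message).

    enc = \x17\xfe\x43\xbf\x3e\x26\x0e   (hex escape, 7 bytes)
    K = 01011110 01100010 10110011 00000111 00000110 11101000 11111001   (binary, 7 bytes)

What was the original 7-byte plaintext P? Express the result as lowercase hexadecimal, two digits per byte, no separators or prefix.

499cf0b838cef7

00010111 ⊕ 01011110 = 01001001
11111110 ⊕ 01100010 = 10011100
01000011 ⊕ 10110011 = 11110000
10111111 ⊕ 00000111 = 10111000
00111110 ⊕ 00000110 = 00111000
00100110 ⊕ 11101000 = 11001110
00001110 ⊕ 11111001 = 11110111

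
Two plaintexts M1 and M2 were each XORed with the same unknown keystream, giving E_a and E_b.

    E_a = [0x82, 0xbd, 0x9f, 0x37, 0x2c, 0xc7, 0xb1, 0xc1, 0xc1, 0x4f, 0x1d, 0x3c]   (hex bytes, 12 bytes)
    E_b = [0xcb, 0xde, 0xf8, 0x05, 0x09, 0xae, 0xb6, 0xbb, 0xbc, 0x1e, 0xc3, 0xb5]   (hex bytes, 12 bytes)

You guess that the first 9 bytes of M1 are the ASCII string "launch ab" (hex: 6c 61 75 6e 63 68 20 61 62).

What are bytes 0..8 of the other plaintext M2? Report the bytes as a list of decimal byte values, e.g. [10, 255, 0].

First, E_a ⊕ E_b = (M1 ⊕ K) ⊕ (M2 ⊕ K) = M1 ⊕ M2, so the key drops out. Then M2 = (M1 ⊕ M2) ⊕ M1 over the first 9 bytes.
byte 0: (82 ⊕ cb) ⊕ 6c = 49 ⊕ 6c = 25
byte 1: (bd ⊕ de) ⊕ 61 = 63 ⊕ 61 = 02
byte 2: (9f ⊕ f8) ⊕ 75 = 67 ⊕ 75 = 12
byte 3: (37 ⊕ 05) ⊕ 6e = 32 ⊕ 6e = 5c
byte 4: (2c ⊕ 09) ⊕ 63 = 25 ⊕ 63 = 46
byte 5: (c7 ⊕ ae) ⊕ 68 = 69 ⊕ 68 = 01
byte 6: (b1 ⊕ b6) ⊕ 20 = 07 ⊕ 20 = 27
byte 7: (c1 ⊕ bb) ⊕ 61 = 7a ⊕ 61 = 1b
byte 8: (c1 ⊕ bc) ⊕ 62 = 7d ⊕ 62 = 1f

[37, 2, 18, 92, 70, 1, 39, 27, 31]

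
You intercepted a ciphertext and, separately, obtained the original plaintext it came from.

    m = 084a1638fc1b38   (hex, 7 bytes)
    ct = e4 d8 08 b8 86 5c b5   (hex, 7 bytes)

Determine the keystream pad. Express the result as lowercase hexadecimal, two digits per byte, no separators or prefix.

Since ct = m ⊕ pad, XORing both sides with m gives pad = m ⊕ ct.
08 XOR e4 = ec
4a XOR d8 = 92
16 XOR 08 = 1e
38 XOR b8 = 80
fc XOR 86 = 7a
1b XOR 5c = 47
38 XOR b5 = 8d

ec921e807a478d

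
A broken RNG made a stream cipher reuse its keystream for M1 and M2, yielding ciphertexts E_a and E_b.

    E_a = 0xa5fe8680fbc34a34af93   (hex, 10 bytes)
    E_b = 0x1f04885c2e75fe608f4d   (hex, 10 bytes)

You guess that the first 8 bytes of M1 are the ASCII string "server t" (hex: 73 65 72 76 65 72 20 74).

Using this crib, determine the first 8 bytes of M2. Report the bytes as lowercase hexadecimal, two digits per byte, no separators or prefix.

First, E_a ⊕ E_b = (M1 ⊕ K) ⊕ (M2 ⊕ K) = M1 ⊕ M2, so the key drops out. Then M2 = (M1 ⊕ M2) ⊕ M1 over the first 8 bytes.
byte 0: (a5 xor 1f) xor 73 = ba xor 73 = c9
byte 1: (fe xor 04) xor 65 = fa xor 65 = 9f
byte 2: (86 xor 88) xor 72 = 0e xor 72 = 7c
byte 3: (80 xor 5c) xor 76 = dc xor 76 = aa
byte 4: (fb xor 2e) xor 65 = d5 xor 65 = b0
byte 5: (c3 xor 75) xor 72 = b6 xor 72 = c4
byte 6: (4a xor fe) xor 20 = b4 xor 20 = 94
byte 7: (34 xor 60) xor 74 = 54 xor 74 = 20

c99f7caab0c49420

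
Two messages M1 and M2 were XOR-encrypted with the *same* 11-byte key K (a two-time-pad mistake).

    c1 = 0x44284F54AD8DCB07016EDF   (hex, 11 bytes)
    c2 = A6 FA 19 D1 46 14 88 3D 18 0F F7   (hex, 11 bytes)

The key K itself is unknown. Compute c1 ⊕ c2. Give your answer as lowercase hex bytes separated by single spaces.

c1 ⊕ c2 = (M1 ⊕ K) ⊕ (M2 ⊕ K) = M1 ⊕ M2 — the shared key cancels under XOR.
44 ^ a6 = e2
28 ^ fa = d2
4f ^ 19 = 56
54 ^ d1 = 85
ad ^ 46 = eb
8d ^ 14 = 99
cb ^ 88 = 43
07 ^ 3d = 3a
01 ^ 18 = 19
6e ^ 0f = 61
df ^ f7 = 28

e2 d2 56 85 eb 99 43 3a 19 61 28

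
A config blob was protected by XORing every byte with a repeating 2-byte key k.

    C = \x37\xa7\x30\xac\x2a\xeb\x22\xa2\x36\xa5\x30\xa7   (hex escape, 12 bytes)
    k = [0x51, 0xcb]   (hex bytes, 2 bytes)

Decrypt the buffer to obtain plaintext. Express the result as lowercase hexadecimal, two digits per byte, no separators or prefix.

The 2-byte key repeats, so the effective keystream is 51 cb 51 cb 51 cb 51 cb 51 cb 51 cb.
byte 0: 37 ^ 51 = 66
byte 1: a7 ^ cb = 6c
byte 2: 30 ^ 51 = 61
byte 3: ac ^ cb = 67
byte 4: 2a ^ 51 = 7b
byte 5: eb ^ cb = 20
byte 6: 22 ^ 51 = 73
byte 7: a2 ^ cb = 69
byte 8: 36 ^ 51 = 67
byte 9: a5 ^ cb = 6e
byte 10: 30 ^ 51 = 61
byte 11: a7 ^ cb = 6c

666c61677b207369676e616c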